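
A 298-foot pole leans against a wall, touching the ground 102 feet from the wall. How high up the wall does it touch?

The ladder, wall, and ground form a right triangle with hypotenuse 298 and one leg 102.
By the Pythagorean theorem: h² = 298² - 102² = 88804 - 10404 = 78400
h = √78400 = 280 feet

280 feet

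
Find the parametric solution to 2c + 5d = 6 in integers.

Step 1: Compute gcd(2, 5) = 1.
Since 1 divides 6, solutions exist.

Step 2: Find a particular solution using extended Euclidean algorithm.
We get c₀ = -12, d₀ = 6.
Check: 2*-12 + 5*6 = 6 = 6 ✓

Step 3: Write the general solution.
c = -12 + (5/1)t = -12 + 5t
d = 6 - (2/1)t = 6 - 2t
for any integer t.

c = -12 + 5t, d = 6 - 2t for integer t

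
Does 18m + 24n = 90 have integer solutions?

Step 1: Compute gcd(18, 24).
gcd(18, 24) = 6

Step 2: Check divisibility.
Does 6 divide 90? 90 = 6 x 15, so yes.

By the theorem on linear Diophantine equations, 18m + 24n = 90 has integer solutions if and only if gcd(18, 24) divides 90. Since 6 | 90, solutions exist.

Yes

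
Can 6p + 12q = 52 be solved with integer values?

Step 1: Compute gcd(6, 12).
gcd(6, 12) = 6

Step 2: Check divisibility.
Does 6 divide 52? 52 = 6 x 8 + 4, so no.

By the theorem on linear Diophantine equations, 6p + 12q = 52 has integer solutions if and only if gcd(6, 12) divides 52. Since 6 does not divide 52, no solutions exist.

No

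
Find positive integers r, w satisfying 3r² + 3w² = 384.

Try small values of r and check whether (384 - 3r²)/3 is a perfect square.
r = 8: 3·8² = 192, so 3w² = 384 - 192 = 192, giving w² = 64, w = 8.
Check: 3·8² + 3·8² = 192 + 192 = 384 ✓

r = 8, w = 8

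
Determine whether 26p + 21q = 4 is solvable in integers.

Step 1: Compute gcd(26, 21).
gcd(26, 21) = 1

Step 2: Check divisibility.
Does 1 divide 4? 4 = 1 x 4, so yes.

By the theorem on linear Diophantine equations, 26p + 21q = 4 has integer solutions if and only if gcd(26, 21) divides 4. Since 1 | 4, solutions exist.

Yes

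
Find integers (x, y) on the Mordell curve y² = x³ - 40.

Try small integer x values and check whether x³ - 40 is a perfect square.
x = 14: x³ - 40 = 14³ - 40 = 2744 - 40 = 2704
Is 2704 a perfect square? 52² = 2704 ✓
So (x, y) = (14, -52) is a solution.

x = 14, y = -52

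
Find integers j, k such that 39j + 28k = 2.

Step 1: Check solvability.
gcd(39, 28) = 1
Since 1 divides 2, solutions exist.

Step 2: Apply extended Euclidean algorithm to find gcd.
We find integers such that 39*x0 + 28*y0 = 1

Step 3: Scale the particular solution.
Multiply by 2/1 = 2:
j = -10, k = 14

Step 4: Verify.
39*(-10) + 28*(14) = 2 = 2 ✓

j = -10, k = 14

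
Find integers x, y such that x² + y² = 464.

We need to find integers x, y > 0 such that x² + y² = 464.
Trying x = 8: y² = 464 - 8² = 464 - 64 = 400
y = 20
Check: 8² + 20² = 64 + 400 = 464 ✓

464 = 8² + 20²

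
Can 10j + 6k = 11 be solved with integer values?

Step 1: Compute gcd(10, 6).
gcd(10, 6) = 2

Step 2: Check divisibility.
Does 2 divide 11? 11 = 2 x 5 + 1, so no.

By the theorem on linear Diophantine equations, 10j + 6k = 11 has integer solutions if and only if gcd(10, 6) divides 11. Since 2 does not divide 11, no solutions exist.

No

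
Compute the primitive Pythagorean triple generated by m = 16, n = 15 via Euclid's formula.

a = m² - n² = 16² - 15² = 256 - 225 = 31
b = 2mn = 2·16·15 = 480
c = m² + n² = 256 + 225 = 481
Verify: 31² + 480² = 961 + 230400 = 231361 = 481² ✓

(31, 480, 481)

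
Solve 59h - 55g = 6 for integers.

Step 1: Check solvability.
gcd(59, 55) = 1
Since 1 divides 6, solutions exist.

Step 2: Apply extended Euclidean algorithm to find gcd.
We find integers such that 59*x0 + 55*y0 = 1

Step 3: Scale the particular solution.
Multiply by 6/1 = 6:
h = 84, g = 90

Step 4: Verify.
59*(84) - 55*(90) = 6 = 6 ✓

h = 84, g = 90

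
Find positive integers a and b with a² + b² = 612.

We need to find integers a, b > 0 such that a² + b² = 612.
Trying a = 6: b² = 612 - 6² = 612 - 36 = 576
b = 24
Check: 6² + 24² = 36 + 576 = 612 ✓

612 = 6² + 24²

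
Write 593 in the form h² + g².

We need to find integers h, g > 0 such that h² + g² = 593.
Trying h = 8: g² = 593 - 8² = 593 - 64 = 529
g = 23
Check: 8² + 23² = 64 + 529 = 593 ✓

593 = 8² + 23²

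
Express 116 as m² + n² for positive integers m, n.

We need to find integers m, n > 0 such that m² + n² = 116.
Trying m = 4: n² = 116 - 4² = 116 - 16 = 100
n = 10
Check: 4² + 10² = 16 + 100 = 116 ✓

116 = 4² + 10²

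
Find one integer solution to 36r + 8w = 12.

Step 1: Check solvability.
gcd(36, 8) = 4
Since 4 divides 12, solutions exist.

Step 2: Apply extended Euclidean algorithm to find gcd.
We find integers such that 36*x0 + 8*y0 = 4

Step 3: Scale the particular solution.
Multiply by 12/4 = 3:
r = 3, w = -12

Step 4: Verify.
36*(3) + 8*(-12) = 12 = 12 ✓

r = 3, w = -12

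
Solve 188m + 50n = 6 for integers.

Step 1: Check solvability.
gcd(188, 50) = 2
Since 2 divides 6, solutions exist.

Step 2: Apply extended Euclidean algorithm to find gcd.
We find integers such that 188*x0 + 50*y0 = 2

Step 3: Scale the particular solution.
Multiply by 6/2 = 3:
m = 12, n = -45

Step 4: Verify.
188*(12) + 50*(-45) = 6 = 6 ✓

m = 12, n = -45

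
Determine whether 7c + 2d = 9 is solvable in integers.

Step 1: Compute gcd(7, 2).
gcd(7, 2) = 1

Step 2: Check divisibility.
Does 1 divide 9? 9 = 1 x 9, so yes.

By the theorem on linear Diophantine equations, 7c + 2d = 9 has integer solutions if and only if gcd(7, 2) divides 9. Since 1 | 9, solutions exist.

Yes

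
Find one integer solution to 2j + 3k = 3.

Step 1: Check solvability.
gcd(2, 3) = 1
Since 1 divides 3, solutions exist.

Step 2: Apply extended Euclidean algorithm to find gcd.
We find integers such that 2*x0 + 3*y0 = 1

Step 3: Scale the particular solution.
Multiply by 3/1 = 3:
j = -3, k = 3

Step 4: Verify.
2*(-3) + 3*(3) = 3 = 3 ✓

j = -3, k = 3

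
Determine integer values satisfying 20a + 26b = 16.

Step 1: Check solvability.
gcd(20, 26) = 2
Since 2 divides 16, solutions exist.

Step 2: Apply extended Euclidean algorithm to find gcd.
We find integers such that 20*x0 + 26*y0 = 2

Step 3: Scale the particular solution.
Multiply by 16/2 = 8:
a = 32, b = -24

Step 4: Verify.
20*(32) + 26*(-24) = 16 = 16 ✓

a = 32, b = -24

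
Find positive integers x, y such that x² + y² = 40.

Search for x with 40 - x² a perfect square.
x = 2: 40 - 2² = 40 - 4 = 36 = 6² ✓
So x = 2, y = 6.

x = 2, y = 6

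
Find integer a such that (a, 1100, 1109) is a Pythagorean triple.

a² = c² - b² = 1109² - 1100² = 1229881 - 1210000 = 19881
a = sqrt(19881) = 141

141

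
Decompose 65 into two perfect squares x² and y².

We need to find integers x, y > 0 such that x² + y² = 65.
Trying x = 1: y² = 65 - 1² = 65 - 1 = 64
y = 8
Check: 1² + 8² = 1 + 64 = 65 ✓

65 = 1² + 8²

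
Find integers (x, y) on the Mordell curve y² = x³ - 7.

Try small integer x values and check whether x³ - 7 is a perfect square.
x = 2: x³ - 7 = 2³ - 7 = 8 - 7 = 1
Is 1 a perfect square? 1² = 1 ✓
So (x, y) = (2, -1) is a solution.

x = 2, y = -1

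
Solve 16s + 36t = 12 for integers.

Step 1: Check solvability.
gcd(16, 36) = 4
Since 4 divides 12, solutions exist.

Step 2: Apply extended Euclidean algorithm to find gcd.
We find integers such that 16*x0 + 36*y0 = 4

Step 3: Scale the particular solution.
Multiply by 12/4 = 3:
s = -6, t = 3

Step 4: Verify.
16*(-6) + 36*(3) = 12 = 12 ✓

s = -6, t = 3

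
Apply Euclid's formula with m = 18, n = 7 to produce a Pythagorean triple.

a = m² - n² = 18² - 7² = 324 - 49 = 275
b = 2mn = 2·18·7 = 252
c = m² + n² = 324 + 49 = 373
Verify: 275² + 252² = 75625 + 63504 = 139129 = 373² ✓

(275, 252, 373)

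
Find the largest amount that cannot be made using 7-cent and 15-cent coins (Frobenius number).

For two coprime denominations a and b, the Frobenius number (largest value not representable as a non-negative combination) is ab - a - b.
Here gcd(7, 15) = 1, so they are coprime.
F(7, 15) = 7·15 - 7 - 15 = 105 - 22 = 83

83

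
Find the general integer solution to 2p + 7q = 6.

Step 1: Compute gcd(2, 7) = 1.
Since 1 divides 6, solutions exist.

Step 2: Find a particular solution using extended Euclidean algorithm.
We get p₀ = -18, q₀ = 6.
Check: 2*-18 + 7*6 = 6 = 6 ✓

Step 3: Write the general solution.
p = -18 + (7/1)t = -18 + 7t
q = 6 - (2/1)t = 6 - 2t
for any integer t.

p = -18 + 7t, q = 6 - 2t for integer t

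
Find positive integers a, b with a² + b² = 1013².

We need a² + b² = 1013² = 1026169.
Trying: 45² + 1012² = 2025 + 1024144 = 1026169 ✓

(45, 1012, 1013)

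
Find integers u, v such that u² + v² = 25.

We need to find integers u, v > 0 such that u² + v² = 25.
Trying u = 3: v² = 25 - 3² = 25 - 9 = 16
v = 4
Check: 3² + 4² = 9 + 16 = 25 ✓

25 = 3² + 4²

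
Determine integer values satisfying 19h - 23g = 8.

Step 1: Check solvability.
gcd(19, 23) = 1
Since 1 divides 8, solutions exist.

Step 2: Apply extended Euclidean algorithm to find gcd.
We find integers such that 19*x0 + 23*y0 = 1

Step 3: Scale the particular solution.
Multiply by 8/1 = 8:
h = -48, g = -40

Step 4: Verify.
19*(-48) - 23*(-40) = 8 = 8 ✓

h = -48, g = -40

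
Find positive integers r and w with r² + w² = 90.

We need to find integers r, w > 0 such that r² + w² = 90.
Trying r = 3: w² = 90 - 3² = 90 - 9 = 81
w = 9
Check: 3² + 9² = 9 + 81 = 90 ✓

90 = 3² + 9²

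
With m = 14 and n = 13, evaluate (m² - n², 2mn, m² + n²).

a = m² - n² = 196 - 169 = 27
b = 2mn = 2·14·13 = 364
c = m² + n² = 196 + 169 = 365
Verify: 27² + 364² = 729 + 132496 = 133225 = 365² ✓

(27, 364, 365)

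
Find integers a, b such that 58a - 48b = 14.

Step 1: Check solvability.
gcd(58, 48) = 2
Since 2 divides 14, solutions exist.

Step 2: Apply extended Euclidean algorithm to find gcd.
We find integers such that 58*x0 + 48*y0 = 2

Step 3: Scale the particular solution.
Multiply by 14/2 = 7:
a = 35, b = 42

Step 4: Verify.
58*(35) - 48*(42) = 14 = 14 ✓

a = 35, b = 42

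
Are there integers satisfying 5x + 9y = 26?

Step 1: Compute gcd(5, 9).
gcd(5, 9) = 1

Step 2: Check divisibility.
Does 1 divide 26? 26 = 1 x 26, so yes.

By the theorem on linear Diophantine equations, 5x + 9y = 26 has integer solutions if and only if gcd(5, 9) divides 26. Since 1 | 26, solutions exist.

Yes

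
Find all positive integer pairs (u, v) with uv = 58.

The positive divisors of 58 are: 1, 2, 29, 58.
Each divisor d gives the pair (d, 58/d):
(1, 58), (2, 29), (29, 2), (58, 1)

(1, 58), (2, 29), (29, 2), (58, 1)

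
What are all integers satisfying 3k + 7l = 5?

Step 1: Compute gcd(3, 7) = 1.
Since 1 divides 5, solutions exist.

Step 2: Find a particular solution using extended Euclidean algorithm.
We get k₀ = -10, l₀ = 5.
Check: 3*-10 + 7*5 = 5 = 5 ✓

Step 3: Write the general solution.
k = -10 + (7/1)t = -10 + 7t
l = 5 - (3/1)t = 5 - 3t
for any integer t.

k = -10 + 7t, l = 5 - 3t for integer t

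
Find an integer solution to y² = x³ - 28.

Try small integer x values and check whether x³ - 28 is a perfect square.
x = 8: x³ - 28 = 8³ - 28 = 512 - 28 = 484
Is 484 a perfect square? 22² = 484 ✓
So (x, y) = (8, -22) is a solution.

x = 8, y = -22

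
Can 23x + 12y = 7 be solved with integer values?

Step 1: Compute gcd(23, 12).
gcd(23, 12) = 1

Step 2: Check divisibility.
Does 1 divide 7? 7 = 1 x 7, so yes.

By the theorem on linear Diophantine equations, 23x + 12y = 7 has integer solutions if and only if gcd(23, 12) divides 7. Since 1 | 7, solutions exist.

Yes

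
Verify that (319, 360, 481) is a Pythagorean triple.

Compute a² + b²:
319² + 360² = 101761 + 129600 = 231361
Compute c²:
481² = 231361
Since 231361 = 231361, it is a Pythagorean triple.

Yes, it is a Pythagorean triple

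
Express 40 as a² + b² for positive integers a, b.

We need to find integers a, b > 0 such that a² + b² = 40.
Trying a = 2: b² = 40 - 2² = 40 - 4 = 36
b = 6
Check: 2² + 6² = 4 + 36 = 40 ✓

40 = 2² + 6²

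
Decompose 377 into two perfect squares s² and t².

We need to find integers s, t > 0 such that s² + t² = 377.
Trying s = 4: t² = 377 - 4² = 377 - 16 = 361
t = 19
Check: 4² + 19² = 16 + 361 = 377 ✓

377 = 4² + 19²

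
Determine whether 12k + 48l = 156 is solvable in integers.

Step 1: Compute gcd(12, 48).
gcd(12, 48) = 12

Step 2: Check divisibility.
Does 12 divide 156? 156 = 12 x 13, so yes.

By the theorem on linear Diophantine equations, 12k + 48l = 156 has integer solutions if and only if gcd(12, 48) divides 156. Since 12 | 156, solutions exist.

Yes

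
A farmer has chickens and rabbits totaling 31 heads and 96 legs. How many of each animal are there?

Let c = chickens, r = rabbits.
Heads: c + r = 31
Legs: 2c + 4r = 96
From the first equation, c = 31 - r. Substitute:
2(31 - r) + 4r = 96
62 + 2r = 96
r = (96 - 62)/2 = 17
c = 31 - 17 = 14

Chickens: 14, Rabbits: 17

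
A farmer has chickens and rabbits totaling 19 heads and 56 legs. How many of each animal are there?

Let c = chickens, r = rabbits.
Heads: c + r = 19
Legs: 2c + 4r = 56
From the first equation, c = 19 - r. Substitute:
2(19 - r) + 4r = 56
38 + 2r = 56
r = (56 - 38)/2 = 9
c = 19 - 9 = 10

Chickens: 10, Rabbits: 9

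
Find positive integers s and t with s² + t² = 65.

We need to find integers s, t > 0 such that s² + t² = 65.
Trying s = 1: t² = 65 - 1² = 65 - 1 = 64
t = 8
Check: 1² + 8² = 1 + 64 = 65 ✓

65 = 1² + 8²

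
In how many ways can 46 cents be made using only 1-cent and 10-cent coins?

We need non-negative integers (x, y) with 1x + 10y = 46.
For each x from 0 to 46, check if (46 - 1x) is a non-negative multiple of 10.
Solutions (x, y): (6,4), (16,3), (26,2), (36,1), ...
Count: 5

5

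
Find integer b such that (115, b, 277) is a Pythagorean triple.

b² = c² - a² = 277² - 115² = 76729 - 13225 = 63504
b = sqrt(63504) = 252

252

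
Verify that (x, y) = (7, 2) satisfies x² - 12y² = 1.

Compute x² = 7² = 49
Compute 12y² = 12·2² = 12·4 = 48
x² - 12y² = 49 - 48 = 1
Since this equals 1, (7, 2) is a solution.

Yes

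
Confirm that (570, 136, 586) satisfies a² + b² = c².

Compute a² + b² = 570² + 136² = 324900 + 18496 = 343396
Compute c² = 586² = 343396
Since 343396 = 343396, confirmed.

Yes, it is a Pythagorean triple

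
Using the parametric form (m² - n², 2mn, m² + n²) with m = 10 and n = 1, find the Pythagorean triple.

a = m² - n² = 100 - 1 = 99
b = 2mn = 2·10·1 = 20
c = m² + n² = 100 + 1 = 101
Verify: 99² + 20² = 9801 + 400 = 10201 = 101² ✓

(99, 20, 101)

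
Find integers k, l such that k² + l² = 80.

We need to find integers k, l > 0 such that k² + l² = 80.
Trying k = 4: l² = 80 - 4² = 80 - 16 = 64
l = 8
Check: 4² + 8² = 16 + 64 = 80 ✓

80 = 4² + 8²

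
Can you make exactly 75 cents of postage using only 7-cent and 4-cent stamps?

We need non-negative x, y with 7x + 4y = 75.
gcd(7, 4) = 1 divides 75, so integer solutions exist.
Search for a non-negative one: x = 1 gives 4y = 75 - 7 = 68, so y = 17.
Check: 7·1 + 4·17 = 75 ✓

Yes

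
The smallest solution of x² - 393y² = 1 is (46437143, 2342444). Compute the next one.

Solutions to x² - Dy² = 1 are generated by powers of (x₀ + y₀√D).
The next solution satisfies x₁ + y₁√393 = (x₀ + y₀√393)², giving:
x₁ = x₀² + 393y₀² = 46437143² + 393·2342444² = 2156408250002449 + 2156408250002448 = 4312816500004897
y₁ = 2x₀y₀ = 2·46437143·2342444 = 217552813994984

Verify: 4312816500004897² - 393·217552813994984² = 18600386162714489724801023980609 - 18600386162714489724801023980608 = 1 ✓

x = 4312816500004897, y = 217552813994984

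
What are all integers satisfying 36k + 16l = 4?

Step 1: Compute gcd(36, 16) = 4.
Since 4 divides 4, solutions exist.

Step 2: Find a particular solution using extended Euclidean algorithm.
We get k₀ = 1, l₀ = -2.
Check: 36*1 + 16*-2 = 4 = 4 ✓

Step 3: Write the general solution.
k = 1 + (16/4)t = 1 + 4t
l = -2 - (36/4)t = -2 - 9t
for any integer t.

k = 1 + 4t, l = -2 - 9t for integer t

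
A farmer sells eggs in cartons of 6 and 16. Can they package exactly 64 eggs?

We need non-negative a, b with 6a + 16b = 64.
gcd(6, 16) = 2 divides 64.
Try a = 0: 16b = 64 - 0 = 64, so b = 4.
One way: 0 cartons of 6 and 4 cartons of 16.

Yes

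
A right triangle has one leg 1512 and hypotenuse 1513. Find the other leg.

a² = c² - b² = 2289169 - 2286144 = 3025
a = 55

55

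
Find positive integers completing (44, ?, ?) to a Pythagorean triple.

We need the other leg and hypotenuse such that 44² + x² = c².
Take x = 483, c = 485: 44² + 483² = 1936 + 233289 = 235225 = 485² ✓
Triple: (483, 44, 485)

(483, 44, 485)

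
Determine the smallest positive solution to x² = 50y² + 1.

We seek the smallest positive integers (x, y) with x² - 50y² = 1, i.e., x² = 50y² + 1.
Try successive y values:
y = 1: x² = 50·1² + 1 = 51, not a perfect square
y = 2: x² = 50·2² + 1 = 201, not a perfect square
y = 3: x² = 50·3² + 1 = 451, not a perfect square
... continuing the search (or via continued fractions) ...
y = 14: x² = 50·14² + 1 = 9801, x = 99 ✓

Verify: 99² - 50·14² = 9801 - 9800 = 1 ✓

x = 99, y = 14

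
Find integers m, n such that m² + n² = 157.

We need to find integers m, n > 0 such that m² + n² = 157.
Trying m = 6: n² = 157 - 6² = 157 - 36 = 121
n = 11
Check: 6² + 11² = 36 + 121 = 157 ✓

157 = 6² + 11²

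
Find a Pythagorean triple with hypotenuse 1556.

We need a² + b² = 1556² = 2421136.
Trying: 756² + 1360² = 571536 + 1849600 = 2421136 ✓

(756, 1360, 1556)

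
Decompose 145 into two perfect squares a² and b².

We need to find integers a, b > 0 such that a² + b² = 145.
Trying a = 1: b² = 145 - 1² = 145 - 1 = 144
b = 12
Check: 1² + 12² = 1 + 144 = 145 ✓

145 = 1² + 12²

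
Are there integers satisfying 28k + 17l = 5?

Step 1: Compute gcd(28, 17).
gcd(28, 17) = 1

Step 2: Check divisibility.
Does 1 divide 5? 5 = 1 x 5, so yes.

By the theorem on linear Diophantine equations, 28k + 17l = 5 has integer solutions if and only if gcd(28, 17) divides 5. Since 1 | 5, solutions exist.

Yes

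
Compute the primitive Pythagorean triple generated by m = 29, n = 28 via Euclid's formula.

a = m² - n² = 29² - 28² = 841 - 784 = 57
b = 2mn = 2·29·28 = 1624
c = m² + n² = 841 + 784 = 1625
Verify: 57² + 1624² = 3249 + 2637376 = 2640625 = 1625² ✓

(57, 1624, 1625)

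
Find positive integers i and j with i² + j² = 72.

We need to find integers i, j > 0 such that i² + j² = 72.
Trying i = 6: j² = 72 - 6² = 72 - 36 = 36
j = 6
Check: 6² + 6² = 36 + 36 = 72 ✓

72 = 6² + 6²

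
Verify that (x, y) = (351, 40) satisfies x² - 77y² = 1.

Compute x² = 351² = 123201
Compute 77y² = 77·40² = 77·1600 = 123200
x² - 77y² = 123201 - 123200 = 1
Since this equals 1, (351, 40) is a solution.

Yes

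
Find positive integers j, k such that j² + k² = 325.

Search for j with 325 - j² a perfect square.
j = 1: 325 - 1² = 325 - 1 = 324 = 18² ✓
So j = 1, k = 18.

j = 1, k = 18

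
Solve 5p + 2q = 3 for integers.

Step 1: Check solvability.
gcd(5, 2) = 1
Since 1 divides 3, solutions exist.

Step 2: Apply extended Euclidean algorithm to find gcd.
We find integers such that 5*x0 + 2*y0 = 1

Step 3: Scale the particular solution.
Multiply by 3/1 = 3:
p = 3, q = -6

Step 4: Verify.
5*(3) + 2*(-6) = 3 = 3 ✓

p = 3, q = -6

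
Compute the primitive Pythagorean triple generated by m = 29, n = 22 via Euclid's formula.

a = m² - n² = 29² - 22² = 841 - 484 = 357
b = 2mn = 2·29·22 = 1276
c = m² + n² = 841 + 484 = 1325
Verify: 357² + 1276² = 127449 + 1628176 = 1755625 = 1325² ✓

(357, 1276, 1325)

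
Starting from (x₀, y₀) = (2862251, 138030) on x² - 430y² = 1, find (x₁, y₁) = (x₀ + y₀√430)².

Solutions to x² - Dy² = 1 are generated by powers of (x₀ + y₀√D).
The next solution satisfies x₁ + y₁√430 = (x₀ + y₀√430)², giving:
x₁ = x₀² + 430y₀² = 2862251² + 430·138030² = 8192480787001 + 8192480787000 = 16384961574001
y₁ = 2x₀y₀ = 2·2862251·138030 = 790153011060

Verify: 16384961574001² - 430·790153011060² = 268466965781489327399148001 - 268466965781489327399148000 = 1 ✓

x = 16384961574001, y = 790153011060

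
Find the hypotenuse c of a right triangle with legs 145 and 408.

c² = a² + b² = 145² + 408² = 21025 + 166464 = 187489
c = sqrt(187489) = 433

433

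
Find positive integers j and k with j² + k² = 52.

We need to find integers j, k > 0 such that j² + k² = 52.
Trying j = 4: k² = 52 - 4² = 52 - 16 = 36
k = 6
Check: 4² + 6² = 16 + 36 = 52 ✓

52 = 4² + 6²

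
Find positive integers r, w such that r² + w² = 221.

Search for r with 221 - r² a perfect square.
r = 5: 221 - 5² = 221 - 25 = 196 = 14² ✓
So r = 5, w = 14.

r = 5, w = 14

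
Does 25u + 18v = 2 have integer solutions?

Step 1: Compute gcd(25, 18).
gcd(25, 18) = 1

Step 2: Check divisibility.
Does 1 divide 2? 2 = 1 x 2, so yes.

By the theorem on linear Diophantine equations, 25u + 18v = 2 has integer solutions if and only if gcd(25, 18) divides 2. Since 1 | 2, solutions exist.

Yes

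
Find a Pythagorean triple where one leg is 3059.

We need the other leg and hypotenuse such that 3059² + x² = c².
Take x = 588, c = 3115: 3059² + 588² = 9357481 + 345744 = 9703225 = 3115² ✓
Triple: (3059, 588, 3115)

(3059, 588, 3115)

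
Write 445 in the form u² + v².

We need to find integers u, v > 0 such that u² + v² = 445.
Trying u = 2: v² = 445 - 2² = 445 - 4 = 441
v = 21
Check: 2² + 21² = 4 + 441 = 445 ✓

445 = 2² + 21²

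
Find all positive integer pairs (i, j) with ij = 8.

The positive divisors of 8 are: 1, 2, 4, 8.
Each divisor d gives the pair (d, 8/d):
(1, 8), (2, 4), (4, 2), (8, 1)

(1, 8), (2, 4), (4, 2), (8, 1)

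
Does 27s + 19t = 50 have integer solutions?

Step 1: Compute gcd(27, 19).
gcd(27, 19) = 1

Step 2: Check divisibility.
Does 1 divide 50? 50 = 1 x 50, so yes.

By the theorem on linear Diophantine equations, 27s + 19t = 50 has integer solutions if and only if gcd(27, 19) divides 50. Since 1 | 50, solutions exist.

Yes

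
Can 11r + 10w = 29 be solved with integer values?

Step 1: Compute gcd(11, 10).
gcd(11, 10) = 1

Step 2: Check divisibility.
Does 1 divide 29? 29 = 1 x 29, so yes.

By the theorem on linear Diophantine equations, 11r + 10w = 29 has integer solutions if and only if gcd(11, 10) divides 29. Since 1 | 29, solutions exist.

Yes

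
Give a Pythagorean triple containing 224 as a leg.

We need the other leg and hypotenuse such that 224² + x² = c².
Take x = 30, c = 226: 224² + 30² = 50176 + 900 = 51076 = 226² ✓
Triple: (30, 224, 226)

(30, 224, 226)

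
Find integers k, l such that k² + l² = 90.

We need to find integers k, l > 0 such that k² + l² = 90.
Trying k = 3: l² = 90 - 3² = 90 - 9 = 81
l = 9
Check: 3² + 9² = 9 + 81 = 90 ✓

90 = 3² + 9²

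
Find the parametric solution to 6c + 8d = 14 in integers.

Step 1: Compute gcd(6, 8) = 2.
Since 2 divides 14, solutions exist.

Step 2: Find a particular solution using extended Euclidean algorithm.
We get c₀ = -7, d₀ = 7.
Check: 6*-7 + 8*7 = 14 = 14 ✓

Step 3: Write the general solution.
c = -7 + (8/2)t = -7 + 4t
d = 7 - (6/2)t = 7 - 3t
for any integer t.

c = -7 + 4t, d = 7 - 3t for integer t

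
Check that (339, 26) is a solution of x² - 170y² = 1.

Compute x² = 339² = 114921
Compute 170y² = 170·26² = 170·676 = 114920
x² - 170y² = 114921 - 114920 = 1
Since this equals 1, (339, 26) is a solution.

Yes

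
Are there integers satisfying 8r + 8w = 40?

Step 1: Compute gcd(8, 8).
gcd(8, 8) = 8

Step 2: Check divisibility.
Does 8 divide 40? 40 = 8 x 5, so yes.

By the theorem on linear Diophantine equations, 8r + 8w = 40 has integer solutions if and only if gcd(8, 8) divides 40. Since 8 | 40, solutions exist.

Yes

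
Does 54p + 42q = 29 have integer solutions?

Step 1: Compute gcd(54, 42).
gcd(54, 42) = 6

Step 2: Check divisibility.
Does 6 divide 29? 29 = 6 x 4 + 5, so no.

By the theorem on linear Diophantine equations, 54p + 42q = 29 has integer solutions if and only if gcd(54, 42) divides 29. Since 6 does not divide 29, no solutions exist.

No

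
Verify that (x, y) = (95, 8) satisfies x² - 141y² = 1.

Compute x² = 95² = 9025
Compute 141y² = 141·8² = 141·64 = 9024
x² - 141y² = 9025 - 9024 = 1
Since this equals 1, (95, 8) is a solution.

Yes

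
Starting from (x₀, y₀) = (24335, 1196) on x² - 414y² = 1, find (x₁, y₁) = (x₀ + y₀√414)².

Solutions to x² - Dy² = 1 are generated by powers of (x₀ + y₀√D).
The next solution satisfies x₁ + y₁√414 = (x₀ + y₀√414)², giving:
x₁ = x₀² + 414y₀² = 24335² + 414·1196² = 592192225 + 592192224 = 1184384449
y₁ = 2x₀y₀ = 2·24335·1196 = 58209320

Verify: 1184384449² - 414·58209320² = 1402766523033033601 - 1402766523033033600 = 1 ✓

x = 1184384449, y = 58209320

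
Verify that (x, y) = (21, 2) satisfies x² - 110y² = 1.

Compute x² = 21² = 441
Compute 110y² = 110·2² = 110·4 = 440
x² - 110y² = 441 - 440 = 1
Since this equals 1, (21, 2) is a solution.

Yes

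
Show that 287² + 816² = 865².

Compute a² + b² = 287² + 816² = 82369 + 665856 = 748225
Compute c² = 865² = 748225
Since 748225 = 748225, confirmed.

Yes, it is a Pythagorean triple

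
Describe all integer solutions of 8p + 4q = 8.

Step 1: Compute gcd(8, 4) = 4.
Since 4 divides 8, solutions exist.

Step 2: Find a particular solution using extended Euclidean algorithm.
We get p₀ = 0, q₀ = 2.
Check: 8*0 + 4*2 = 8 = 8 ✓

Step 3: Write the general solution.
p = 0 + (4/4)t = 0 + 1t
q = 2 - (8/4)t = 2 - 2t
for any integer t.

p = 0 + 1t, q = 2 - 2t for integer t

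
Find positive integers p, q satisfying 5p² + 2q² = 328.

Try small values of p and check whether (328 - 5p²)/2 is a perfect square.
p = 8: 5·8² = 320, so 2q² = 328 - 320 = 8, giving q² = 4, q = 2.
Check: 5·8² + 2·2² = 320 + 8 = 328 ✓

p = 8, q = 2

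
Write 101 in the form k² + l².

We need to find integers k, l > 0 such that k² + l² = 101.
Trying k = 1: l² = 101 - 1² = 101 - 1 = 100
l = 10
Check: 1² + 10² = 1 + 100 = 101 ✓

101 = 1² + 10²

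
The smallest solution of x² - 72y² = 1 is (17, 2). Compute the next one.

Solutions to x² - Dy² = 1 are generated by powers of (x₀ + y₀√D).
The next solution satisfies x₁ + y₁√72 = (x₀ + y₀√72)², giving:
x₁ = x₀² + 72y₀² = 17² + 72·2² = 289 + 288 = 577
y₁ = 2x₀y₀ = 2·17·2 = 68

Verify: 577² - 72·68² = 332929 - 332928 = 1 ✓

x = 577, y = 68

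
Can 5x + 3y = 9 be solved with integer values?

Step 1: Compute gcd(5, 3).
gcd(5, 3) = 1

Step 2: Check divisibility.
Does 1 divide 9? 9 = 1 x 9, so yes.

By the theorem on linear Diophantine equations, 5x + 3y = 9 has integer solutions if and only if gcd(5, 3) divides 9. Since 1 | 9, solutions exist.

Yes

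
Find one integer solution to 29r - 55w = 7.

Step 1: Check solvability.
gcd(29, 55) = 1
Since 1 divides 7, solutions exist.

Step 2: Apply extended Euclidean algorithm to find gcd.
We find integers such that 29*x0 + 55*y0 = 1

Step 3: Scale the particular solution.
Multiply by 7/1 = 7:
r = 133, w = 70

Step 4: Verify.
29*(133) - 55*(70) = 7 = 7 ✓

r = 133, w = 70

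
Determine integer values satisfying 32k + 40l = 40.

Step 1: Check solvability.
gcd(32, 40) = 8
Since 8 divides 40, solutions exist.

Step 2: Apply extended Euclidean algorithm to find gcd.
We find integers such that 32*x0 + 40*y0 = 8

Step 3: Scale the particular solution.
Multiply by 40/8 = 5:
k = -5, l = 5

Step 4: Verify.
32*(-5) + 40*(5) = 40 = 40 ✓

k = -5, l = 5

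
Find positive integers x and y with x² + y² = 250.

We need to find integers x, y > 0 such that x² + y² = 250.
Trying x = 5: y² = 250 - 5² = 250 - 25 = 225
y = 15
Check: 5² + 15² = 25 + 225 = 250 ✓

250 = 5² + 15²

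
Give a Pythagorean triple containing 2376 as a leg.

We need the other leg and hypotenuse such that 2376² + x² = c².
Take x = 2432, c = 3400: 2376² + 2432² = 5645376 + 5914624 = 11560000 = 3400² ✓
Triple: (2376, 2432, 3400)

(2376, 2432, 3400)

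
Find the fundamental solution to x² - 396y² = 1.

We seek the smallest positive integers (x, y) with x² - 396y² = 1, i.e., x² = 396y² + 1.
Try successive y values:
y = 1: x² = 396·1² + 1 = 397, not a perfect square
y = 2: x² = 396·2² + 1 = 1585, not a perfect square
y = 3: x² = 396·3² + 1 = 3565, not a perfect square
... continuing the search (or via continued fractions) ...
y = 10: x² = 396·10² + 1 = 39601, x = 199 ✓

Verify: 199² - 396·10² = 39601 - 39600 = 1 ✓

x = 199, y = 10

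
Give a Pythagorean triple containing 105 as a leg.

We need the other leg and hypotenuse such that 105² + x² = c².
Take x = 608, c = 617: 105² + 608² = 11025 + 369664 = 380689 = 617² ✓
Triple: (105, 608, 617)

(105, 608, 617)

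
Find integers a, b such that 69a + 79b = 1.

Step 1: Check solvability.
gcd(69, 79) = 1
Since 1 divides 1, solutions exist.

Step 2: Apply extended Euclidean algorithm to find gcd.
We find integers such that 69*x0 + 79*y0 = 1

Step 3: Scale the particular solution.
Multiply by 1/1 = 1:
a = -8, b = 7

Step 4: Verify.
69*(-8) + 79*(7) = 1 = 1 ✓

a = -8, b = 7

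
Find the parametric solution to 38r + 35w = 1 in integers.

Step 1: Compute gcd(38, 35) = 1.
Since 1 divides 1, solutions exist.

Step 2: Find a particular solution using extended Euclidean algorithm.
We get r₀ = 12, w₀ = -13.
Check: 38*12 + 35*-13 = 1 = 1 ✓

Step 3: Write the general solution.
r = 12 + (35/1)t = 12 + 35t
w = -13 - (38/1)t = -13 - 38t
for any integer t.

r = 12 + 35t, w = -13 - 38t for integer t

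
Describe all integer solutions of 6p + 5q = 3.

Step 1: Compute gcd(6, 5) = 1.
Since 1 divides 3, solutions exist.

Step 2: Find a particular solution using extended Euclidean algorithm.
We get p₀ = 3, q₀ = -3.
Check: 6*3 + 5*-3 = 3 = 3 ✓

Step 3: Write the general solution.
p = 3 + (5/1)t = 3 + 5t
q = -3 - (6/1)t = -3 - 6t
for any integer t.

p = 3 + 5t, q = -3 - 6t for integer t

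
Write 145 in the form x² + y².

We need to find integers x, y > 0 such that x² + y² = 145.
Trying x = 1: y² = 145 - 1² = 145 - 1 = 144
y = 12
Check: 1² + 12² = 1 + 144 = 145 ✓

145 = 1² + 12²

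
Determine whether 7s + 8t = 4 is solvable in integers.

Step 1: Compute gcd(7, 8).
gcd(7, 8) = 1

Step 2: Check divisibility.
Does 1 divide 4? 4 = 1 x 4, so yes.

By the theorem on linear Diophantine equations, 7s + 8t = 4 has integer solutions if and only if gcd(7, 8) divides 4. Since 1 | 4, solutions exist.

Yes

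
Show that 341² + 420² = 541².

Compute a² + b² = 341² + 420² = 116281 + 176400 = 292681
Compute c² = 541² = 292681
Since 292681 = 292681, confirmed.

Yes, it is a Pythagorean triple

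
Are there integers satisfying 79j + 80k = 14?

Step 1: Compute gcd(79, 80).
gcd(79, 80) = 1

Step 2: Check divisibility.
Does 1 divide 14? 14 = 1 x 14, so yes.

By the theorem on linear Diophantine equations, 79j + 80k = 14 has integer solutions if and only if gcd(79, 80) divides 14. Since 1 | 14, solutions exist.

Yes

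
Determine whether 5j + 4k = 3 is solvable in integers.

Step 1: Compute gcd(5, 4).
gcd(5, 4) = 1

Step 2: Check divisibility.
Does 1 divide 3? 3 = 1 x 3, so yes.

By the theorem on linear Diophantine equations, 5j + 4k = 3 has integer solutions if and only if gcd(5, 4) divides 3. Since 1 | 3, solutions exist.

Yes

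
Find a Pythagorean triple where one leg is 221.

We need the other leg and hypotenuse such that 221² + x² = c².
Take x = 60, c = 229: 221² + 60² = 48841 + 3600 = 52441 = 229² ✓
Triple: (221, 60, 229)

(221, 60, 229)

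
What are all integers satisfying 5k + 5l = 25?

Step 1: Compute gcd(5, 5) = 5.
Since 5 divides 25, solutions exist.

Step 2: Find a particular solution using extended Euclidean algorithm.
We get k₀ = 0, l₀ = 5.
Check: 5*0 + 5*5 = 25 = 25 ✓

Step 3: Write the general solution.
k = 0 + (5/5)t = 0 + 1t
l = 5 - (5/5)t = 5 - 1t
for any integer t.

k = 0 + 1t, l = 5 - 1t for integer t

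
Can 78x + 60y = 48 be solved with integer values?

Step 1: Compute gcd(78, 60).
gcd(78, 60) = 6

Step 2: Check divisibility.
Does 6 divide 48? 48 = 6 x 8, so yes.

By the theorem on linear Diophantine equations, 78x + 60y = 48 has integer solutions if and only if gcd(78, 60) divides 48. Since 6 | 48, solutions exist.

Yes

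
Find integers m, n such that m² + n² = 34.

We need to find integers m, n > 0 such that m² + n² = 34.
Trying m = 3: n² = 34 - 3² = 34 - 9 = 25
n = 5
Check: 3² + 5² = 9 + 25 = 34 ✓

34 = 3² + 5²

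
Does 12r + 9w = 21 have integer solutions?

Step 1: Compute gcd(12, 9).
gcd(12, 9) = 3

Step 2: Check divisibility.
Does 3 divide 21? 21 = 3 x 7, so yes.

By the theorem on linear Diophantine equations, 12r + 9w = 21 has integer solutions if and only if gcd(12, 9) divides 21. Since 3 | 21, solutions exist.

Yes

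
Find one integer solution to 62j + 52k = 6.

Step 1: Check solvability.
gcd(62, 52) = 2
Since 2 divides 6, solutions exist.

Step 2: Apply extended Euclidean algorithm to find gcd.
We find integers such that 62*x0 + 52*y0 = 2

Step 3: Scale the particular solution.
Multiply by 6/2 = 3:
j = -15, k = 18

Step 4: Verify.
62*(-15) + 52*(18) = 6 = 6 ✓

j = -15, k = 18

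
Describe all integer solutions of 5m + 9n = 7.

Step 1: Compute gcd(5, 9) = 1.
Since 1 divides 7, solutions exist.

Step 2: Find a particular solution using extended Euclidean algorithm.
We get m₀ = 14, n₀ = -7.
Check: 5*14 + 9*-7 = 7 = 7 ✓

Step 3: Write the general solution.
m = 14 + (9/1)t = 14 + 9t
n = -7 - (5/1)t = -7 - 5t
for any integer t.

m = 14 + 9t, n = -7 - 5t for integer t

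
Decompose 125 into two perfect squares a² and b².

We need to find integers a, b > 0 such that a² + b² = 125.
Trying a = 2: b² = 125 - 2² = 125 - 4 = 121
b = 11
Check: 2² + 11² = 4 + 121 = 125 ✓

125 = 2² + 11²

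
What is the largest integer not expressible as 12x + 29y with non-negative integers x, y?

For two coprime denominations a and b, the Frobenius number (largest value not representable as a non-negative combination) is ab - a - b.
Here gcd(12, 29) = 1, so they are coprime.
F(12, 29) = 12·29 - 12 - 29 = 348 - 41 = 307

307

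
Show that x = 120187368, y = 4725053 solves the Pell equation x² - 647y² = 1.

Compute x² = 120187368² = 14445003426767424
Compute 647y² = 647·4725053² = 647·22326125852809 = 14445003426767423
x² - 647y² = 14445003426767424 - 14445003426767423 = 1
Since this equals 1, (120187368, 4725053) is a solution.

Yes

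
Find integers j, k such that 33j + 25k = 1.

Step 1: Check solvability.
gcd(33, 25) = 1
Since 1 divides 1, solutions exist.

Step 2: Apply extended Euclidean algorithm to find gcd.
We find integers such that 33*x0 + 25*y0 = 1

Step 3: Scale the particular solution.
Multiply by 1/1 = 1:
j = -3, k = 4

Step 4: Verify.
33*(-3) + 25*(4) = 1 = 1 ✓

j = -3, k = 4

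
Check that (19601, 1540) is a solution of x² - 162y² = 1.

Compute x² = 19601² = 384199201
Compute 162y² = 162·1540² = 162·2371600 = 384199200
x² - 162y² = 384199201 - 384199200 = 1
Since this equals 1, (19601, 1540) is a solution.

Yes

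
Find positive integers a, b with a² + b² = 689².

We need a² + b² = 689² = 474721.
Trying: 111² + 680² = 12321 + 462400 = 474721 ✓

(111, 680, 689)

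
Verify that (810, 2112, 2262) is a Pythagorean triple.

Compute a² + b²:
810² + 2112² = 656100 + 4460544 = 5116644
Compute c²:
2262² = 5116644
Since 5116644 = 5116644, it is a Pythagorean triple.

Yes, it is a Pythagorean triple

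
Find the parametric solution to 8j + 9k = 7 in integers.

Step 1: Compute gcd(8, 9) = 1.
Since 1 divides 7, solutions exist.

Step 2: Find a particular solution using extended Euclidean algorithm.
We get j₀ = -7, k₀ = 7.
Check: 8*-7 + 9*7 = 7 = 7 ✓

Step 3: Write the general solution.
j = -7 + (9/1)t = -7 + 9t
k = 7 - (8/1)t = 7 - 8t
for any integer t.

j = -7 + 9t, k = 7 - 8t for integer t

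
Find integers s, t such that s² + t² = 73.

We need to find integers s, t > 0 such that s² + t² = 73.
Trying s = 3: t² = 73 - 3² = 73 - 9 = 64
t = 8
Check: 3² + 8² = 9 + 64 = 73 ✓

73 = 3² + 8²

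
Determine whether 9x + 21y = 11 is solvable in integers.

Step 1: Compute gcd(9, 21).
gcd(9, 21) = 3

Step 2: Check divisibility.
Does 3 divide 11? 11 = 3 x 3 + 2, so no.

By the theorem on linear Diophantine equations, 9x + 21y = 11 has integer solutions if and only if gcd(9, 21) divides 11. Since 3 does not divide 11, no solutions exist.

No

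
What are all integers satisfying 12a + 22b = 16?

Step 1: Compute gcd(12, 22) = 2.
Since 2 divides 16, solutions exist.

Step 2: Find a particular solution using extended Euclidean algorithm.
We get a₀ = 16, b₀ = -8.
Check: 12*16 + 22*-8 = 16 = 16 ✓

Step 3: Write the general solution.
a = 16 + (22/2)t = 16 + 11t
b = -8 - (12/2)t = -8 - 6t
for any integer t.

a = 16 + 11t, b = -8 - 6t for integer t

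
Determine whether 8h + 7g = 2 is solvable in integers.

Step 1: Compute gcd(8, 7).
gcd(8, 7) = 1

Step 2: Check divisibility.
Does 1 divide 2? 2 = 1 x 2, so yes.

By the theorem on linear Diophantine equations, 8h + 7g = 2 has integer solutions if and only if gcd(8, 7) divides 2. Since 1 | 2, solutions exist.

Yes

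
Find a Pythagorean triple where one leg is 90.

We need the other leg and hypotenuse such that 90² + x² = c².
Take x = 48, c = 102: 90² + 48² = 8100 + 2304 = 10404 = 102² ✓
Triple: (90, 48, 102)

(90, 48, 102)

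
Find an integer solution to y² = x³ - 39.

Try small integer x values and check whether x³ - 39 is a perfect square.
x = 22: x³ - 39 = 22³ - 39 = 10648 - 39 = 10609
Is 10609 a perfect square? 103² = 10609 ✓
So (x, y) = (22, -103) is a solution.

x = 22, y = -103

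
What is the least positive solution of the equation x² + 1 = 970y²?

We need x² = 970y² - 1. Try successive y:
y = 1: x² = 970·1² - 1 = 969, not a perfect square
y = 2: x² = 970·2² - 1 = 3879, not a perfect square
y = 3: x² = 970·3² - 1 = 8729, not a perfect square
...
y = 10537: x² = 970·10537² - 1 = 107697517929 = 328173² ✓
Check: 328173² - 970·10537² = 107697517929 - 107697517930 = -1 ✓

x = 328173, y = 10537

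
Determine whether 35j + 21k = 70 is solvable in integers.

Step 1: Compute gcd(35, 21).
gcd(35, 21) = 7

Step 2: Check divisibility.
Does 7 divide 70? 70 = 7 x 10, so yes.

By the theorem on linear Diophantine equations, 35j + 21k = 70 has integer solutions if and only if gcd(35, 21) divides 70. Since 7 | 70, solutions exist.

Yes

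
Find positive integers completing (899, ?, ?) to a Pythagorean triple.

We need the other leg and hypotenuse such that 899² + x² = c².
Take x = 60, c = 901: 899² + 60² = 808201 + 3600 = 811801 = 901² ✓
Triple: (899, 60, 901)

(899, 60, 901)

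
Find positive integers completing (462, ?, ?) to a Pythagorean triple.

We need the other leg and hypotenuse such that 462² + x² = c².
Take x = 320, c = 562: 462² + 320² = 213444 + 102400 = 315844 = 562² ✓
Triple: (462, 320, 562)

(462, 320, 562)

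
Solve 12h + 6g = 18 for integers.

Step 1: Check solvability.
gcd(12, 6) = 6
Since 6 divides 18, solutions exist.

Step 2: Apply extended Euclidean algorithm to find gcd.
We find integers such that 12*x0 + 6*y0 = 6

Step 3: Scale the particular solution.
Multiply by 18/6 = 3:
h = 0, g = 3

Step 4: Verify.
12*(0) + 6*(3) = 18 = 18 ✓

h = 0, g = 3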